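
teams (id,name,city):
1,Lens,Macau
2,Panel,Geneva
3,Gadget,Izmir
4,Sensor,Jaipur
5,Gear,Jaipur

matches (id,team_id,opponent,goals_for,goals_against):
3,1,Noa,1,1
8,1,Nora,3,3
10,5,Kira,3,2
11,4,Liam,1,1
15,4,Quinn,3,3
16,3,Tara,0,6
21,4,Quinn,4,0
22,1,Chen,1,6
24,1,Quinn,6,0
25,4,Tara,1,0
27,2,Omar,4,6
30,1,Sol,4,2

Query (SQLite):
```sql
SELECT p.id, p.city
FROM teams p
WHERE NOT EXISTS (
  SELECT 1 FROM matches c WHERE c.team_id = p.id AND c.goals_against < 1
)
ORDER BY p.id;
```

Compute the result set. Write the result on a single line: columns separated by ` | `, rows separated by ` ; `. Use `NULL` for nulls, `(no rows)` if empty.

2 | Geneva ; 3 | Izmir ; 5 | Jaipur

For each teams row, check whether any matches with matching team_id has goals_against < 1.
Keep rows where that is false.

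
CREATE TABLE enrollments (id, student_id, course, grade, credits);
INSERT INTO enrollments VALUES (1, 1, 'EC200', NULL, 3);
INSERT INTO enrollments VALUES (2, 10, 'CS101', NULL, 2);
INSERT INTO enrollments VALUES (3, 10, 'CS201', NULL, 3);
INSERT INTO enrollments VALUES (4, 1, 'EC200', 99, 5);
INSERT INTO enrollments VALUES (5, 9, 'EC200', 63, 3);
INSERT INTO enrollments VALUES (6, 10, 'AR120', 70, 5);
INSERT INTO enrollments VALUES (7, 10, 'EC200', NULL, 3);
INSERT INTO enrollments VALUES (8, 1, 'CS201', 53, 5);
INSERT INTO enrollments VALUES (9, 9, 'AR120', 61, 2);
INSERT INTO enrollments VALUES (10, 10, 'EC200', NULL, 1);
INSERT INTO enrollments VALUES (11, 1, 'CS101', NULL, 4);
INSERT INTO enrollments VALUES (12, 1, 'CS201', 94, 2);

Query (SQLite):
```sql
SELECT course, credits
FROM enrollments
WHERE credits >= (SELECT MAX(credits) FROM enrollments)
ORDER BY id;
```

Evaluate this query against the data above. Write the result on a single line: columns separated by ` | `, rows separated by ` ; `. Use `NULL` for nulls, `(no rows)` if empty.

EC200 | 5 ; AR120 | 5 ; CS201 | 5

Scalar subquery: MAX(credits) over all enrollments rows = 5.
Keep rows where credits >= that value.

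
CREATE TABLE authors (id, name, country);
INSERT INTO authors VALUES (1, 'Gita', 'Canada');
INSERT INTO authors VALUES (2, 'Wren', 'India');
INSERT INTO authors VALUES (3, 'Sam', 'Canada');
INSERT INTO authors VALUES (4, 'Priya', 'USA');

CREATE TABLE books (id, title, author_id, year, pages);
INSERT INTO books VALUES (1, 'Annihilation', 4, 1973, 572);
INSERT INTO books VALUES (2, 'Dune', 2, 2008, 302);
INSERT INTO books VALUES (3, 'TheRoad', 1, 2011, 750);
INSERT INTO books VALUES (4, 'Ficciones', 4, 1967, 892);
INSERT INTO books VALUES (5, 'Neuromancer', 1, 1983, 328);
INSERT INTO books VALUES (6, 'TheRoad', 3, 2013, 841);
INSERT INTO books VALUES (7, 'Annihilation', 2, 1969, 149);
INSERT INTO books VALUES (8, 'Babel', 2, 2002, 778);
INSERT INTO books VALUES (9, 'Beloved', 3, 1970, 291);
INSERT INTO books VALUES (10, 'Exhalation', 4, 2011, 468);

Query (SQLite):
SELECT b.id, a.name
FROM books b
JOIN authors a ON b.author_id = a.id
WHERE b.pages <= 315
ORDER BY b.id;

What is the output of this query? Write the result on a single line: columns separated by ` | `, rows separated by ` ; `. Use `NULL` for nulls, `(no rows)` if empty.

2 | Wren ; 7 | Wren ; 9 | Sam

Each books row matches the authors row where author_id = authors.id.
Then keep rows with b.pages <= 315.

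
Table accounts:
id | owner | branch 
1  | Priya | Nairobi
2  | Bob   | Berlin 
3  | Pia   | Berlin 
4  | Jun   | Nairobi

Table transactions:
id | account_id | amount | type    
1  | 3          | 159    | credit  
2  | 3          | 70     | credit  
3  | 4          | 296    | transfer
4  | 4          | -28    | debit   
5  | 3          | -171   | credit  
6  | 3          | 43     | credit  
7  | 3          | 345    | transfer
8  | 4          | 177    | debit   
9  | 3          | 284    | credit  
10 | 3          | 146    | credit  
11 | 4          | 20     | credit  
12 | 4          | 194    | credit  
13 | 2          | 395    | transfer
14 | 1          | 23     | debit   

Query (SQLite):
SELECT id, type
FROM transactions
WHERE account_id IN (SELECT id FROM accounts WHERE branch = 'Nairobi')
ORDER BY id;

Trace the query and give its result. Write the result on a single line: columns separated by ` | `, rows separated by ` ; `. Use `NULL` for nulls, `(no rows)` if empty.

Inner query: accounts.id where branch = 'Nairobi'.
Outer: keep transactions rows whose account_id is in that set.
Inner query → {1, 4}

3 | transfer ; 4 | debit ; 8 | debit ; 11 | credit ; 12 | credit ; 14 | debit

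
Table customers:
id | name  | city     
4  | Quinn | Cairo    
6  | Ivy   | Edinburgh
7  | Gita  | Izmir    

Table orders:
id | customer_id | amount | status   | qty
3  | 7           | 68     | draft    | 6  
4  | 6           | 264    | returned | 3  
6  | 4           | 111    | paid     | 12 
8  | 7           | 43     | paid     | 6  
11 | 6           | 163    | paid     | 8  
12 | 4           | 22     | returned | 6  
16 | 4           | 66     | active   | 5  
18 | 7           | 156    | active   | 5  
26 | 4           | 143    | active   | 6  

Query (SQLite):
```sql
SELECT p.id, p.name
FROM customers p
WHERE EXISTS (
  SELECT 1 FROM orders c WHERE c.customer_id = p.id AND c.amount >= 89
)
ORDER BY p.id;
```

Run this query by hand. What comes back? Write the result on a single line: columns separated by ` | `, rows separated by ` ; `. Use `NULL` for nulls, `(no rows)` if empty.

4 | Quinn ; 6 | Ivy ; 7 | Gita

For each customers row, check whether any orders with matching customer_id has amount >= 89.
Keep rows where that is true.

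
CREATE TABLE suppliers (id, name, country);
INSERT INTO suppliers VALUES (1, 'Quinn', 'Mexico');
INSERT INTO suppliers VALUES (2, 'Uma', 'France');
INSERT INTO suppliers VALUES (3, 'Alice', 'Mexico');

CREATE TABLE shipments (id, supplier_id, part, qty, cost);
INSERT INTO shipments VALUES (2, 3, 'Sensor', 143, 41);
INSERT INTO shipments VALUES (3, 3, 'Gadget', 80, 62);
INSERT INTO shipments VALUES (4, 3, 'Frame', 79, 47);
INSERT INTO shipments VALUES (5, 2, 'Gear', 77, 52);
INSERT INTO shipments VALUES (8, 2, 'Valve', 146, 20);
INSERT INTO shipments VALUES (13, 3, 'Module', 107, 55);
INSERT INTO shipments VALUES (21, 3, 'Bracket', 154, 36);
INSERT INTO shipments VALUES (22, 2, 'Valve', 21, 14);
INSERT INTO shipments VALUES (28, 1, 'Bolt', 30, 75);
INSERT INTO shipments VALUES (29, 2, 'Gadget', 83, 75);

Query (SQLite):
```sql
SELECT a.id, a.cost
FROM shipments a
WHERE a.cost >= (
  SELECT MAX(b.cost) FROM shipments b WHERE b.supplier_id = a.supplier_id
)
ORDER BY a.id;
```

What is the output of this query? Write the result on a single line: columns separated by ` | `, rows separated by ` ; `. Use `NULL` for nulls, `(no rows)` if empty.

For each shipments row a, compute MAX(cost) over rows sharing a.supplier_id.
Keep row a if a.cost >= that per-group MAX.
  supplier_id=1: MAX(cost) = 75
  supplier_id=2: MAX(cost) = 75
  supplier_id=3: MAX(cost) = 62

3 | 62 ; 28 | 75 ; 29 | 75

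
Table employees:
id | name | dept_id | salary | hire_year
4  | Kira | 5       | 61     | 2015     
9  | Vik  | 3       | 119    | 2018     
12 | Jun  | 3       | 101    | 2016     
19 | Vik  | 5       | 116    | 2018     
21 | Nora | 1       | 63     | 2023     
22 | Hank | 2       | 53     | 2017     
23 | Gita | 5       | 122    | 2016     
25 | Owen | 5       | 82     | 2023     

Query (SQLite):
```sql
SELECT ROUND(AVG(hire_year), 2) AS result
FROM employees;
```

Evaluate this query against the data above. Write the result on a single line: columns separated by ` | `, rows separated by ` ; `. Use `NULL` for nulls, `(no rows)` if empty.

2018.25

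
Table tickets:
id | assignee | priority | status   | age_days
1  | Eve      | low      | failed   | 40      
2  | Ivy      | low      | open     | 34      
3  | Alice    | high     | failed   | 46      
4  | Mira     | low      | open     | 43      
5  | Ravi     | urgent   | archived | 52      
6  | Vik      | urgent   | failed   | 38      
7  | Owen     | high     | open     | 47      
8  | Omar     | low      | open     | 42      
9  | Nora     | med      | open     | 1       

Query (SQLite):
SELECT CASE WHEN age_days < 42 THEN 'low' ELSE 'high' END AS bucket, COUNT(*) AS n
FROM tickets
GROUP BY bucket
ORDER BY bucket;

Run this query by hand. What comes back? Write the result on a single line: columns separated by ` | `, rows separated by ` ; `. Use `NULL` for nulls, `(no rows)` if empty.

high | 5 ; low | 4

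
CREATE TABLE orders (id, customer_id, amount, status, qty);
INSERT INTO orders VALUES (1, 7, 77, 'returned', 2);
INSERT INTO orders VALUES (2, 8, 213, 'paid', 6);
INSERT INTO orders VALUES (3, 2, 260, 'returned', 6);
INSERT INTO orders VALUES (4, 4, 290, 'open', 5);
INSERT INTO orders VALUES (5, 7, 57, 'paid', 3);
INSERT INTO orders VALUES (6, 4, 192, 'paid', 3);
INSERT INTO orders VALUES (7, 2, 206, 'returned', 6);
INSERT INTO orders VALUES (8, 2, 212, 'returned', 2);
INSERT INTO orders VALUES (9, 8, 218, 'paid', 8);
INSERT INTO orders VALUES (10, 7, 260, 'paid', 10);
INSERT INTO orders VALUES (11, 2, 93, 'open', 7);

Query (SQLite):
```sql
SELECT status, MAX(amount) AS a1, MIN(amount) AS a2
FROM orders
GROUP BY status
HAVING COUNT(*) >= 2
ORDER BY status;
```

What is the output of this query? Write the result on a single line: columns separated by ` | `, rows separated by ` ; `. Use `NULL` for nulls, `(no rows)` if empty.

open | 290 | 93 ; paid | 260 | 57 ; returned | 260 | 77

Group orders by status.
Per group compute: MAX(amount), MIN(amount).
HAVING: drop groups with fewer than 2 rows.
  open: ids {4, 11} → MAX(amount)=290, MIN(amount)=93
  paid: ids {2, 5, 6, 9, 10} → MAX(amount)=260, MIN(amount)=57
  returned: ids {1, 3, 7, 8} → MAX(amount)=260, MIN(amount)=77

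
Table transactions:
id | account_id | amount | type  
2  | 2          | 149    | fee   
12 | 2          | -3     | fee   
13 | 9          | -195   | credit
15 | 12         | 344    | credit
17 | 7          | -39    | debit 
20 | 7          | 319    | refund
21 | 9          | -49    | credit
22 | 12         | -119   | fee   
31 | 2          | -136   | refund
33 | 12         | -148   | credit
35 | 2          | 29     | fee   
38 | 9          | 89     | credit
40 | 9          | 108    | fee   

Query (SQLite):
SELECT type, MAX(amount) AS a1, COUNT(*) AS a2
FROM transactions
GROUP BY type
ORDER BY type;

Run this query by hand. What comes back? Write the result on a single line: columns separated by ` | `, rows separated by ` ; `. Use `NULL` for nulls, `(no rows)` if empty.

credit | 344 | 5 ; debit | -39 | 1 ; fee | 149 | 5 ; refund | 319 | 2

Group transactions by type.
Per group compute: MAX(amount), COUNT(*).
  credit: ids {13, 15, 21, 33, 38} → MAX(amount)=344, COUNT(*)=5
  debit: ids {17} → MAX(amount)=-39, COUNT(*)=1
  fee: ids {2, 12, 22, 35, 40} → MAX(amount)=149, COUNT(*)=5
  refund: ids {20, 31} → MAX(amount)=319, COUNT(*)=2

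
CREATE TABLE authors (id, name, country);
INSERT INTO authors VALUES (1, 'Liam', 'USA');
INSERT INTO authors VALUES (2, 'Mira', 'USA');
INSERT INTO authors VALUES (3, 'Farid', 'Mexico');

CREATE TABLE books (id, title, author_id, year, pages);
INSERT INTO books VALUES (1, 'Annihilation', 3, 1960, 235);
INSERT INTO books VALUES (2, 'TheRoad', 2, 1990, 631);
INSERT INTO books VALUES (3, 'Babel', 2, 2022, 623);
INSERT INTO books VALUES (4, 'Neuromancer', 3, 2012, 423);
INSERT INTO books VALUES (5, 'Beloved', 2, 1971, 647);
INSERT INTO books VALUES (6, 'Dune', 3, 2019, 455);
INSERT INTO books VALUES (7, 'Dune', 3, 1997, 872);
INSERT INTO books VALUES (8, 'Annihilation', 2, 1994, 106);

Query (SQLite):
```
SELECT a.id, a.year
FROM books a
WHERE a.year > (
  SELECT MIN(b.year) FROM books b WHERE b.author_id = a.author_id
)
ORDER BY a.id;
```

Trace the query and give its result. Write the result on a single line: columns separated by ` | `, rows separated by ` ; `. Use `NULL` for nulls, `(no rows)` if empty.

For each books row a, compute MIN(year) over rows sharing a.author_id.
Keep row a if a.year > that per-group MIN.
  author_id=2: MIN(year) = 1971
  author_id=3: MIN(year) = 1960

2 | 1990 ; 3 | 2022 ; 4 | 2012 ; 6 | 2019 ; 7 | 1997 ; 8 | 1994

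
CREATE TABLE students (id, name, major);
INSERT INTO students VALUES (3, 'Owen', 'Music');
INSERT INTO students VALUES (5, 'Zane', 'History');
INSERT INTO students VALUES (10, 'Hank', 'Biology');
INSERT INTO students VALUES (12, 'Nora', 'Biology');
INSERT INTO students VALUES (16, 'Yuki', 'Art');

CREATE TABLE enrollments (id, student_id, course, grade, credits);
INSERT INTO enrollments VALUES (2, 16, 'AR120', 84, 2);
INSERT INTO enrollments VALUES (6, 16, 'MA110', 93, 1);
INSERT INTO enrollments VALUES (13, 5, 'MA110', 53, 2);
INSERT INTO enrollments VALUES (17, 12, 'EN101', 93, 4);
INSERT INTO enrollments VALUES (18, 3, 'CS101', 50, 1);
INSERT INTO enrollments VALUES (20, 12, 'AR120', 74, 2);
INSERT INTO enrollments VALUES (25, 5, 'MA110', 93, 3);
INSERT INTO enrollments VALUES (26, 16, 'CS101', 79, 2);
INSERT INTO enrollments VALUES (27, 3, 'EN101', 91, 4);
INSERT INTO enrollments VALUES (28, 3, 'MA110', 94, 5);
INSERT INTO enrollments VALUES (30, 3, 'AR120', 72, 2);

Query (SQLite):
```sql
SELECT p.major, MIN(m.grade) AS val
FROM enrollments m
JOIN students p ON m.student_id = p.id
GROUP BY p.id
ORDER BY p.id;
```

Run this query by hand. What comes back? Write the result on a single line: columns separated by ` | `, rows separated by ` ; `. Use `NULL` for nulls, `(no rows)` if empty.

Join each enrollments row to its students via student_id.
Group joined rows by students.id; compute MIN(m.grade) per group.
  3: ids {18, 27, 28, 30} → MIN(m.grade)=50
  5: ids {13, 25} → MIN(m.grade)=53
  12: ids {17, 20} → MIN(m.grade)=74
  16: ids {2, 6, 26} → MIN(m.grade)=79

Music | 50 ; History | 53 ; Biology | 74 ; Art | 79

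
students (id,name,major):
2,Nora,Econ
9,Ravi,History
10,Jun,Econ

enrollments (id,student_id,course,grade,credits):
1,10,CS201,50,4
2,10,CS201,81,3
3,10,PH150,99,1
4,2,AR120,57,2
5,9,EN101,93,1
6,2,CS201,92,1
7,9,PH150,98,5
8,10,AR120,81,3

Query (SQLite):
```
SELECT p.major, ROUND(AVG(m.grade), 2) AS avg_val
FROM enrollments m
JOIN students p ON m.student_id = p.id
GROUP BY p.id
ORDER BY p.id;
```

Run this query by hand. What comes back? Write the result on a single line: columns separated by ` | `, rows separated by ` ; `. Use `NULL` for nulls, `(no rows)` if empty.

Join each enrollments row to its students via student_id.
Group joined rows by students.id; compute ROUND(AVG(m.grade), 2) per group.
  2: ids {4, 6} → ROUND(AVG(m.grade), 2)=74.5
  9: ids {5, 7} → ROUND(AVG(m.grade), 2)=95.5
  10: ids {1, 2, 3, 8} → ROUND(AVG(m.grade), 2)=77.75

Econ | 74.5 ; History | 95.5 ; Econ | 77.75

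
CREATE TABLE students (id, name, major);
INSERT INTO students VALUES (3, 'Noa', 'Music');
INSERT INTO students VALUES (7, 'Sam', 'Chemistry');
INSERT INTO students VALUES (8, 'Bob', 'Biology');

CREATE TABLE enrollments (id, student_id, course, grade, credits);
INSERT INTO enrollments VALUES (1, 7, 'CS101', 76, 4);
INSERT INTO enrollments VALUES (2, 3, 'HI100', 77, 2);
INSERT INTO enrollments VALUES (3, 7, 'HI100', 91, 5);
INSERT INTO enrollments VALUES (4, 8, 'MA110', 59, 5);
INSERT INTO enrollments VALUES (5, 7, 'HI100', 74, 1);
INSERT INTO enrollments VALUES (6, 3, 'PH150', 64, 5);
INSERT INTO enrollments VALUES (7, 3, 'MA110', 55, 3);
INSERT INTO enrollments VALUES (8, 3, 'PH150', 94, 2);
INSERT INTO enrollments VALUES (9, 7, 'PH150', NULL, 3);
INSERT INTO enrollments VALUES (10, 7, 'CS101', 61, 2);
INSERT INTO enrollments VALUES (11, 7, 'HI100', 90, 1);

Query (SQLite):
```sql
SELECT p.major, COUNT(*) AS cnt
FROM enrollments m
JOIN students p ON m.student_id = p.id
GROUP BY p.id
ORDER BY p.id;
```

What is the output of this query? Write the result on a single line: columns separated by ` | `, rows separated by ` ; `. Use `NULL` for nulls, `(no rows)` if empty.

Join each enrollments row to its students via student_id.
Group joined rows by students.id; compute COUNT(*) per group.
  3: ids {2, 6, 7, 8} → COUNT(*)=4
  7: ids {1, 3, 5, 9, 10, 11} → COUNT(*)=6
  8: ids {4} → COUNT(*)=1

Music | 4 ; Chemistry | 6 ; Biology | 1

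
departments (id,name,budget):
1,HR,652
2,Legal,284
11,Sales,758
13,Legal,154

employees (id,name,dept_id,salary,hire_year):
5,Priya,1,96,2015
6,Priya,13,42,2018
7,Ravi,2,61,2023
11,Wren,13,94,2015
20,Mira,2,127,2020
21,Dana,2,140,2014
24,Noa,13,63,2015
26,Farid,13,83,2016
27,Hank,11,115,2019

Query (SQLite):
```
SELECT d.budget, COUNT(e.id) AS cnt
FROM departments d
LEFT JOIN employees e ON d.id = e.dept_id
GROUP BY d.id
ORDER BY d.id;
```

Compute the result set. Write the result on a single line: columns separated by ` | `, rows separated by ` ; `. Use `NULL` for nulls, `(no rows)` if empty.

652 | 1 ; 284 | 3 ; 758 | 1 ; 154 | 4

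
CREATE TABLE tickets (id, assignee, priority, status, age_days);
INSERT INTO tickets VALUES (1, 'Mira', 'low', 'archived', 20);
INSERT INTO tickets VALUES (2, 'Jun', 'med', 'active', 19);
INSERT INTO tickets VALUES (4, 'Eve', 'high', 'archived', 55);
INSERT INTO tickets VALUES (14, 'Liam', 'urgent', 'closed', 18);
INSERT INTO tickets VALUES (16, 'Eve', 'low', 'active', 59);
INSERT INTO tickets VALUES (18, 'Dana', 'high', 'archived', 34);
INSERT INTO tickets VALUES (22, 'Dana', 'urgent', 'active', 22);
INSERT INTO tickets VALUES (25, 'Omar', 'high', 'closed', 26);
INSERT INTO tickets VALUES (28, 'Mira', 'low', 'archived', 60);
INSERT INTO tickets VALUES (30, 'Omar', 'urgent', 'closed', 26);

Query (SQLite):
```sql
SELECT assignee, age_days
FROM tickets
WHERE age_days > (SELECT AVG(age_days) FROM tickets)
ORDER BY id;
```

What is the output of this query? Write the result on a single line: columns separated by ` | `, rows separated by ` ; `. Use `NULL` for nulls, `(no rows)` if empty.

Eve | 55 ; Eve | 59 ; Dana | 34 ; Mira | 60

Scalar subquery: AVG(age_days) over all tickets rows = 33.9.
Keep rows where age_days > that value.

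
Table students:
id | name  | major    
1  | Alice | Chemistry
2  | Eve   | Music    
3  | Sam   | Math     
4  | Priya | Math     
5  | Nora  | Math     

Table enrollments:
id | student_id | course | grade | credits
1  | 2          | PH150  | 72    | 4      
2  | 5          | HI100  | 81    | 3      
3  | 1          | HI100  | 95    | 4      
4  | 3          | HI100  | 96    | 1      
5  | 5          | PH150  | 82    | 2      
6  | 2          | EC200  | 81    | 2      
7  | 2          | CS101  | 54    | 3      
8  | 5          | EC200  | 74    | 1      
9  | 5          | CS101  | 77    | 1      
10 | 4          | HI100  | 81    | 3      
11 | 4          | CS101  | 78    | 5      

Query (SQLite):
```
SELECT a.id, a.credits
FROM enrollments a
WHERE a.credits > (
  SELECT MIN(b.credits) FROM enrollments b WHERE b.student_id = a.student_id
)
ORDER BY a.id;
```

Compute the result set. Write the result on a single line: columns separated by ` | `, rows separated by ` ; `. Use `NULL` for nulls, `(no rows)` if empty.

1 | 4 ; 2 | 3 ; 5 | 2 ; 7 | 3 ; 11 | 5

For each enrollments row a, compute MIN(credits) over rows sharing a.student_id.
Keep row a if a.credits > that per-group MIN.
  student_id=1: MIN(credits) = 4
  student_id=2: MIN(credits) = 2
  student_id=3: MIN(credits) = 1
  student_id=4: MIN(credits) = 3
  student_id=5: MIN(credits) = 1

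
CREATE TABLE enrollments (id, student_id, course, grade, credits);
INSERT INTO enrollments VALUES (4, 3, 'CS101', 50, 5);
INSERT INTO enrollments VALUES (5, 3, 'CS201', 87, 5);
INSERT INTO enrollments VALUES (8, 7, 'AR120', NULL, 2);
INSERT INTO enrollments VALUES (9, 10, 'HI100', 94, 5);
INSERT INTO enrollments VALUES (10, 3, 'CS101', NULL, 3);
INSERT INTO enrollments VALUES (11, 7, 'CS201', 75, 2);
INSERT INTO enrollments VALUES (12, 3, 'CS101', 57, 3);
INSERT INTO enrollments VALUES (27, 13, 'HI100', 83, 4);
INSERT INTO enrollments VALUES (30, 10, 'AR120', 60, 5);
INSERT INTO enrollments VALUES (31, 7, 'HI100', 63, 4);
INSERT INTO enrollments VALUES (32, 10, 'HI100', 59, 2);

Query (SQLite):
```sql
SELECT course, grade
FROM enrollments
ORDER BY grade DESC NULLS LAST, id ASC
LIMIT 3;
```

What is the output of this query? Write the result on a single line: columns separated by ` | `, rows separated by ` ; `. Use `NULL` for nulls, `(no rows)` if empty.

HI100 | 94 ; CS201 | 87 ; HI100 | 83

Sort by grade desc, tiebreak id asc: (94, id=9), (87, id=5), (83, id=27), (75, id=11), (63, id=31), (60, id=30) …. Take first 3.
NULLS LAST: NULL grade rows go after all non-NULL rows (among themselves ordered by id asc).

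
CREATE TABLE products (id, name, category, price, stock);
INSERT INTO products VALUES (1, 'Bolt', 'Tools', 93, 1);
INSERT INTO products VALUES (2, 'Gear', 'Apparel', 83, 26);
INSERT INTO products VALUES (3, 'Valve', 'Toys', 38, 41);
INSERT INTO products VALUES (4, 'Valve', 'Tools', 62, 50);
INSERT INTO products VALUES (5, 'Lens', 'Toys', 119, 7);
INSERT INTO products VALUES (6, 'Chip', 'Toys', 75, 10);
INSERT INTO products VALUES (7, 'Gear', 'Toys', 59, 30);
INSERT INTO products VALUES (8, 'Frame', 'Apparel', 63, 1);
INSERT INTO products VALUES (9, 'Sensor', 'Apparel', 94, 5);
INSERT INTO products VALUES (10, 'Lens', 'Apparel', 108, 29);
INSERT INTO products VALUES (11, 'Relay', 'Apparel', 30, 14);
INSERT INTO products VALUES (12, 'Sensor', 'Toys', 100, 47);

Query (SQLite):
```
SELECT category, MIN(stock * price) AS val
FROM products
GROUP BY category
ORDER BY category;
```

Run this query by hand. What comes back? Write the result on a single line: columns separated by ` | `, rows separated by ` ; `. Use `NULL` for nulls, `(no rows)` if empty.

Apparel | 63 ; Tools | 93 ; Toys | 750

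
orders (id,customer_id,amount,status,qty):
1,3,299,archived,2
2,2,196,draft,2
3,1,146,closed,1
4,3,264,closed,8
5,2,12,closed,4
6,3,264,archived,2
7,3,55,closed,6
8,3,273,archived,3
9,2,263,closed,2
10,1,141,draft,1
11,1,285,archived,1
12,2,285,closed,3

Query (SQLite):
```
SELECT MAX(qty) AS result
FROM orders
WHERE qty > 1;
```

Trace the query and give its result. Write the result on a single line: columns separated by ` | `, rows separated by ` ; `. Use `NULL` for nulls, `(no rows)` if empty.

8

Rows where qty > 1 → qty values: [2, 2, 8, 4, 2, 6, 3, 2, 3].
MAX of non-NULL values = 8.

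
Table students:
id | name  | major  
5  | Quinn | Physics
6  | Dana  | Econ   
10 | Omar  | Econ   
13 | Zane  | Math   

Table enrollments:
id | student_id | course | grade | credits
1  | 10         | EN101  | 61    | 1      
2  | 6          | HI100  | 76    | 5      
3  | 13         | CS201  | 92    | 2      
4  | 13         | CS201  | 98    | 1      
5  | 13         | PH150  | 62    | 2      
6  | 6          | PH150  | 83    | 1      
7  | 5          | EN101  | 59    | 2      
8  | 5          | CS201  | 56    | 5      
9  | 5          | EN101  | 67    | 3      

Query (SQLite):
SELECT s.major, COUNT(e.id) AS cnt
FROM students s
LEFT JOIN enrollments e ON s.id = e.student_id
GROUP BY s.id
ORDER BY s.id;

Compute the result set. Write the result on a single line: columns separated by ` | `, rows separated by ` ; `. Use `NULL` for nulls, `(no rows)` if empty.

Physics | 3 ; Econ | 2 ; Econ | 1 ; Math | 3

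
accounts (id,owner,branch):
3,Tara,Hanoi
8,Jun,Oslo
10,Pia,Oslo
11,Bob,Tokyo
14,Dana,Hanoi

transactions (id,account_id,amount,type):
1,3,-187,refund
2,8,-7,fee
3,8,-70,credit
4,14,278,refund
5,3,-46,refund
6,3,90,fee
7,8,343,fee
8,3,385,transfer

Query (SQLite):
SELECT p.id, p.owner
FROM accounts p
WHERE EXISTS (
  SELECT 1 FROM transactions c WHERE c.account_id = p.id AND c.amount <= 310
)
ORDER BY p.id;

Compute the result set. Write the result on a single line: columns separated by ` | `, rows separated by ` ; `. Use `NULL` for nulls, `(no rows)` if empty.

3 | Tara ; 8 | Jun ; 14 | Dana

For each accounts row, check whether any transactions with matching account_id has amount <= 310.
Keep rows where that is true.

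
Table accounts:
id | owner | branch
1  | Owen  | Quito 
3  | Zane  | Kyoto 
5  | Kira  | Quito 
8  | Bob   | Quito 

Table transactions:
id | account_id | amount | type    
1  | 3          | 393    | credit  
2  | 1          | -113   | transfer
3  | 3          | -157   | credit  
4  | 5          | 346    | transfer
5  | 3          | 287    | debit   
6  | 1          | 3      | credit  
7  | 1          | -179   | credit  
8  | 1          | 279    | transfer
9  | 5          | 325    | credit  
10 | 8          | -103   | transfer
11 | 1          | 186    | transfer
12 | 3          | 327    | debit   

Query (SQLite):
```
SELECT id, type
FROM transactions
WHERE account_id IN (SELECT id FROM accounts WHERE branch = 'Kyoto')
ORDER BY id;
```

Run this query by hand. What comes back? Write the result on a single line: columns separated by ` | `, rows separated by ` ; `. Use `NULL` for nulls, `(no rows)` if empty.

Inner query: accounts.id where branch = 'Kyoto'.
Outer: keep transactions rows whose account_id is in that set.
Inner query → {3}

1 | credit ; 3 | credit ; 5 | debit ; 12 | debit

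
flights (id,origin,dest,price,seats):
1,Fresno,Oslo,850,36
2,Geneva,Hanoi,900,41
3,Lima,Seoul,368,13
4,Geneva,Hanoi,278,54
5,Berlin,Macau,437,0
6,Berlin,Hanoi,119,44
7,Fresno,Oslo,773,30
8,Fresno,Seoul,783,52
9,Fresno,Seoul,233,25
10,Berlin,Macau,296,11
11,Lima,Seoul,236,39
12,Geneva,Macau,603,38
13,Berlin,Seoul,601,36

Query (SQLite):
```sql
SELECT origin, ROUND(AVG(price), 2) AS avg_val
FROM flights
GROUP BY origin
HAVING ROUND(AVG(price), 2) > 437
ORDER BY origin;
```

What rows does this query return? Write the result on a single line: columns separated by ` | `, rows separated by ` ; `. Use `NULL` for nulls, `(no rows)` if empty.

Fresno | 659.75 ; Geneva | 593.67

Partition flights by origin; compute ROUND(AVG(price), 2) within each group.
HAVING: keep groups where ROUND(AVG(price), 2) > 437.
  Berlin: ids {5, 6, 10, 13} → ROUND(AVG(price), 2)=363.25
  Fresno: ids {1, 7, 8, 9} → ROUND(AVG(price), 2)=659.75
  Geneva: ids {2, 4, 12} → ROUND(AVG(price), 2)=593.67
  Lima: ids {3, 11} → ROUND(AVG(price), 2)=302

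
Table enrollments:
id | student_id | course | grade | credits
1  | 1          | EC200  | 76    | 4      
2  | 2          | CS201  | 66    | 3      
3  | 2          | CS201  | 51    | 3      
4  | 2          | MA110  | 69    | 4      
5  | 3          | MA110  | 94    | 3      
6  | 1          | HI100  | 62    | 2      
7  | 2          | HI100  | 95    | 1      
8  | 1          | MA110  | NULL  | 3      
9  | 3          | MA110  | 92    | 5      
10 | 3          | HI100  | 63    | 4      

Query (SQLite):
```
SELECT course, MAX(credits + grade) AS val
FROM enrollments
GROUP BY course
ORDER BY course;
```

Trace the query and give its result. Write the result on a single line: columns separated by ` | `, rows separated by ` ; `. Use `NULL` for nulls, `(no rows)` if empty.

CS201 | 69 ; EC200 | 80 ; HI100 | 96 ; MA110 | 97

For each row compute credits + grade.
Group by course; take MAX of the expression per group.
  CS201: ids {2, 3} → MAX(credits + grade)=69
  EC200: ids {1} → MAX(credits + grade)=80
  HI100: ids {6, 7, 10} → MAX(credits + grade)=96
  MA110: ids {4, 5, 8, 9} → MAX(credits + grade)=97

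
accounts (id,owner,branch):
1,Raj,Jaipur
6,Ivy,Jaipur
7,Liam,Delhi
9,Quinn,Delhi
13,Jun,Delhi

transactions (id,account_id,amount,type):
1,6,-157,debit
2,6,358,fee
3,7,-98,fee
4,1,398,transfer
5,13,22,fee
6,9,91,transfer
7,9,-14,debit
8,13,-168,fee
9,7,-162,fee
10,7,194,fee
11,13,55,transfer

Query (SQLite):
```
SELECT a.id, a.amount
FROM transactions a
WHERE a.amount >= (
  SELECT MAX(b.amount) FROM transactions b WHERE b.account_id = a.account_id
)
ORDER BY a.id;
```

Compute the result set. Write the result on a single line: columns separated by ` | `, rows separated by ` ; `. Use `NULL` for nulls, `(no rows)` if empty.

For each transactions row a, compute MAX(amount) over rows sharing a.account_id.
Keep row a if a.amount >= that per-group MAX.
  account_id=1: MAX(amount) = 398
  account_id=6: MAX(amount) = 358
  account_id=7: MAX(amount) = 194
  account_id=9: MAX(amount) = 91
  account_id=13: MAX(amount) = 55

2 | 358 ; 4 | 398 ; 6 | 91 ; 10 | 194 ; 11 | 55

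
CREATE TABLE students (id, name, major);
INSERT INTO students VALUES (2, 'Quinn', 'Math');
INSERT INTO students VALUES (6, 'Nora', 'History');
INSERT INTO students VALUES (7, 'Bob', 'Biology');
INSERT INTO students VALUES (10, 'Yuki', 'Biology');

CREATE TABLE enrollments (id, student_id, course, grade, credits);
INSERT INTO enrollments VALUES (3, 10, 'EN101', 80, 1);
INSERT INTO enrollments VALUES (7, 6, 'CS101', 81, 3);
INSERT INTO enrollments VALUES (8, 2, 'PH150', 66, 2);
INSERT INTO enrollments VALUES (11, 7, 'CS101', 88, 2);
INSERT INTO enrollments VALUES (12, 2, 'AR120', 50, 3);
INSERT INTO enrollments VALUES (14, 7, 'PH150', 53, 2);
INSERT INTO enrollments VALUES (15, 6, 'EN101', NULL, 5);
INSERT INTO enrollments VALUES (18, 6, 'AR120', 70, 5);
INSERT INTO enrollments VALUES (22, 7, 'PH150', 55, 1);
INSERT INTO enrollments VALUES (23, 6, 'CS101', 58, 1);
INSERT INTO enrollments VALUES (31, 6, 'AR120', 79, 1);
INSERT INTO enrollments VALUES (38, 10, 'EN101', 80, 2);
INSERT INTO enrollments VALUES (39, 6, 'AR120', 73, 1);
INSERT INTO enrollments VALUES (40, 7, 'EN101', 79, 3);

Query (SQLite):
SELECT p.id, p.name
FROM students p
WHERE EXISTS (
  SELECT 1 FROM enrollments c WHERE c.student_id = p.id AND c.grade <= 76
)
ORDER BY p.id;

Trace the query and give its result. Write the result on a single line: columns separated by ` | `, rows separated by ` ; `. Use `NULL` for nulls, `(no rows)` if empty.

2 | Quinn ; 6 | Nora ; 7 | Bob

For each students row, check whether any enrollments with matching student_id has grade <= 76.
Keep rows where that is true.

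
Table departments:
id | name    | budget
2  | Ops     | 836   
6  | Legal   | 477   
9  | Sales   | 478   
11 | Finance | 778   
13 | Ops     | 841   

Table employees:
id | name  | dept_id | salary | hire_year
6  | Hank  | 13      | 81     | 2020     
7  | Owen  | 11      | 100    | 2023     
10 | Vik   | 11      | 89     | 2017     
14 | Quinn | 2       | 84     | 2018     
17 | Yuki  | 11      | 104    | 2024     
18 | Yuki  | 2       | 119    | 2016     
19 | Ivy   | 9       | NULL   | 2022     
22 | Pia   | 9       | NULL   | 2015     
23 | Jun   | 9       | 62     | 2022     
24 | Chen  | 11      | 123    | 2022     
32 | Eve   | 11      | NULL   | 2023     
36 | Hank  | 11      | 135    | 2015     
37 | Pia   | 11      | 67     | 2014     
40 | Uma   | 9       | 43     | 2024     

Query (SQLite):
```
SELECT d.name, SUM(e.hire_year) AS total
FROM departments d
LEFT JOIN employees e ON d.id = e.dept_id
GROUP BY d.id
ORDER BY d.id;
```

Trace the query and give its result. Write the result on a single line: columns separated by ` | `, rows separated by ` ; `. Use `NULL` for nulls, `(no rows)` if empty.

LEFT JOIN keeps every departments row; unmatched ones get NULL for employees columns.
Group by departments.id and compute SUM(e.hire_year). SUM over an all-NULL group is NULL.
  2: ids {14, 18} → SUM(e.hire_year)=4034
  6: ids {—} → SUM(e.hire_year)=NULL
  9: ids {19, 22, 23, 40} → SUM(e.hire_year)=8083
  11: ids {7, 10, 17, 24, 32, 36, 37} → SUM(e.hire_year)=14138
  13: ids {6} → SUM(e.hire_year)=2020

Ops | 4034 ; Legal | NULL ; Sales | 8083 ; Finance | 14138 ; Ops | 2020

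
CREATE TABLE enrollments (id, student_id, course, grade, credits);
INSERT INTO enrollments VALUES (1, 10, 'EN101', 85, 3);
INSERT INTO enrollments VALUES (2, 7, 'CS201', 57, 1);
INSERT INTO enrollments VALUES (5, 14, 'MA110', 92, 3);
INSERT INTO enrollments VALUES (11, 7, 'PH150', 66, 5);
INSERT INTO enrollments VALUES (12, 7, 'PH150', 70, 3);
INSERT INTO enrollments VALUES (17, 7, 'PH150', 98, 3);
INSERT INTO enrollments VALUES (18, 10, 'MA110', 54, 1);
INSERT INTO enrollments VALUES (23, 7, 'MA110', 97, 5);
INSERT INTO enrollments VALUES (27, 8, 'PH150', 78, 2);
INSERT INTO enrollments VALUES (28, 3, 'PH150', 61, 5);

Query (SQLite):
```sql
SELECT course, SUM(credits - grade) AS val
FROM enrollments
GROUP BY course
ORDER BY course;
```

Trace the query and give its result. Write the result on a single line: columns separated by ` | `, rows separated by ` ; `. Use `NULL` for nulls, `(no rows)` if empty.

For each row compute credits - grade.
Group by course; take SUM of the expression per group.
  CS201: ids {2} → SUM(credits - grade)=-56
  EN101: ids {1} → SUM(credits - grade)=-82
  MA110: ids {5, 18, 23} → SUM(credits - grade)=-234
  PH150: ids {11, 12, 17, 27, 28} → SUM(credits - grade)=-355

CS201 | -56 ; EN101 | -82 ; MA110 | -234 ; PH150 | -355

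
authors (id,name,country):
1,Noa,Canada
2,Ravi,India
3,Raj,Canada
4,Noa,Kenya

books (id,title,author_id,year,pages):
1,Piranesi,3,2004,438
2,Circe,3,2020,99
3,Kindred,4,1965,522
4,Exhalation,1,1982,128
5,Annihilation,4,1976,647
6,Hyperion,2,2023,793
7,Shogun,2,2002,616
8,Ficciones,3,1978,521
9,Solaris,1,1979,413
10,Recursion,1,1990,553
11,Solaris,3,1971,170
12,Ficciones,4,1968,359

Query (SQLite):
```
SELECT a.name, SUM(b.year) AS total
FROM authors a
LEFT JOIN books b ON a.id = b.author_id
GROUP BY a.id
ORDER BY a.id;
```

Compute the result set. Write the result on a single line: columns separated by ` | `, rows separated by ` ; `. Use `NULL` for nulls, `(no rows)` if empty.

Noa | 5951 ; Ravi | 4025 ; Raj | 7973 ; Noa | 5909

LEFT JOIN keeps every authors row; unmatched ones get NULL for books columns.
Group by authors.id and compute SUM(b.year). SUM over an all-NULL group is NULL.
  1: ids {4, 9, 10} → SUM(b.year)=5951
  2: ids {6, 7} → SUM(b.year)=4025
  3: ids {1, 2, 8, 11} → SUM(b.year)=7973
  4: ids {3, 5, 12} → SUM(b.year)=5909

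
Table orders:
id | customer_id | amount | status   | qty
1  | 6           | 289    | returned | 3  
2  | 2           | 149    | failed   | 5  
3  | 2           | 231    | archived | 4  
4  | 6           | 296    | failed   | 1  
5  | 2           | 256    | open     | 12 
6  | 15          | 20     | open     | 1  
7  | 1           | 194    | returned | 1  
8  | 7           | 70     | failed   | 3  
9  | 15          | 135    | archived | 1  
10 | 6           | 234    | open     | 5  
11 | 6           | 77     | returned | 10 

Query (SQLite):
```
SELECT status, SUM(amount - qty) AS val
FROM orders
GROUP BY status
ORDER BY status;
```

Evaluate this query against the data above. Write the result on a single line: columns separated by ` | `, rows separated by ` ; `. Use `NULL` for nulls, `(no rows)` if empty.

archived | 361 ; failed | 506 ; open | 492 ; returned | 546

For each row compute amount - qty.
Group by status; take SUM of the expression per group.
  archived: ids {3, 9} → SUM(amount - qty)=361
  failed: ids {2, 4, 8} → SUM(amount - qty)=506
  open: ids {5, 6, 10} → SUM(amount - qty)=492
  returned: ids {1, 7, 11} → SUM(amount - qty)=546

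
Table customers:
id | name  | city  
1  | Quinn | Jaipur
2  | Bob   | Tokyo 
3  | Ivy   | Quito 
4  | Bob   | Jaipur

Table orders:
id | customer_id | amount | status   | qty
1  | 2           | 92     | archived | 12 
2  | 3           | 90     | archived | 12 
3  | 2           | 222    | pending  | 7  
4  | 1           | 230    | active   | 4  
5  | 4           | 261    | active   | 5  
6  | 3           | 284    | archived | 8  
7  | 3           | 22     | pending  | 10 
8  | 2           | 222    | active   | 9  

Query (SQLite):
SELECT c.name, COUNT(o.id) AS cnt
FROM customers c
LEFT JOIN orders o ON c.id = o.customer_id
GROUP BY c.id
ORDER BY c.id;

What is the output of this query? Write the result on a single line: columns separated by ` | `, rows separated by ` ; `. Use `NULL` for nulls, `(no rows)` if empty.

Quinn | 1 ; Bob | 3 ; Ivy | 3 ; Bob | 1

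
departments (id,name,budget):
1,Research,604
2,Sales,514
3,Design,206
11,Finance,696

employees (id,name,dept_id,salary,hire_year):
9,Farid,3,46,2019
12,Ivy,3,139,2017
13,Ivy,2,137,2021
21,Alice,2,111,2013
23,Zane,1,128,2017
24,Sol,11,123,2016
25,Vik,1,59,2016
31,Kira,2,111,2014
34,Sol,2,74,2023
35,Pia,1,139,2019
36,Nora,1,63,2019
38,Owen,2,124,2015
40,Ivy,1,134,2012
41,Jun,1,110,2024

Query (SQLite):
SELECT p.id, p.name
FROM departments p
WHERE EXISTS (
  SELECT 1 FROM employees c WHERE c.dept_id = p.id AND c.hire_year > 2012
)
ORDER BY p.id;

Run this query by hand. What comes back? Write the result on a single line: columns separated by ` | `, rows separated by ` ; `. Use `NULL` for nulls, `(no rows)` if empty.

1 | Research ; 2 | Sales ; 3 | Design ; 11 | Finance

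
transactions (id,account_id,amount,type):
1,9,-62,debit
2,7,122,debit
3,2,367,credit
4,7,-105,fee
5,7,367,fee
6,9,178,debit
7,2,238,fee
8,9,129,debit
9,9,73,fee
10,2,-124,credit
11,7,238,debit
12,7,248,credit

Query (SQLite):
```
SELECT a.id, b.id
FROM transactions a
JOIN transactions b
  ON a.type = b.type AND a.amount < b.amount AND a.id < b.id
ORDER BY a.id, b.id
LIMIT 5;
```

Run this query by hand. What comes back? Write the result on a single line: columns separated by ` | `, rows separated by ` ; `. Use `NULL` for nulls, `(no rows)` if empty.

1 | 2 ; 1 | 6 ; 1 | 8 ; 1 | 11 ; 2 | 6

Pairs (a,b) with same type, a.amount < b.amount, a.id < b.id.
type groups: credit:{3,10,12} debit:{1,2,6,8,11} fee:{4,5,7,9}
Ordered by (a.id, b.id); first 5.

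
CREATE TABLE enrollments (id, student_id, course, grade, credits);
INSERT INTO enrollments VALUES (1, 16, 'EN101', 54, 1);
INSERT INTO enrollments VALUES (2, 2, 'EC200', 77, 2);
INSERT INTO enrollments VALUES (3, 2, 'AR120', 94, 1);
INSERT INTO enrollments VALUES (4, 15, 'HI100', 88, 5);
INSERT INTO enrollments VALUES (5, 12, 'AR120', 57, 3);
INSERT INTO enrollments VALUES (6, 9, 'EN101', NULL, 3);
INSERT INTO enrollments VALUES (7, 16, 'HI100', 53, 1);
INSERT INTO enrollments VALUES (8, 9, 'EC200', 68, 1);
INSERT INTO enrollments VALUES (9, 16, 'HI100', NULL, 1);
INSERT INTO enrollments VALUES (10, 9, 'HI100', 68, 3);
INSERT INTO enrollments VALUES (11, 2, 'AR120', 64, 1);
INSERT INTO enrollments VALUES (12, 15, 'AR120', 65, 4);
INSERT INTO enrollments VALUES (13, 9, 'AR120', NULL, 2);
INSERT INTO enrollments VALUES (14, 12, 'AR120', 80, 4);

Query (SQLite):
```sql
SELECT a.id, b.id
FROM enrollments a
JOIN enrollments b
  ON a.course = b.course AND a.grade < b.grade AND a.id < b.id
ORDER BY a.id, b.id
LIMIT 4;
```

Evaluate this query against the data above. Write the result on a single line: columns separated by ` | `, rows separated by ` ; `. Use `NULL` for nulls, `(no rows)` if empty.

Pairs (a,b) with same course, a.grade < b.grade, a.id < b.id.
course groups: AR120:{3,5,11,12,13,14} EC200:{2,8} EN101:{1,6} HI100:{4,7,9,10}
Ordered by (a.id, b.id); first 4.

5 | 11 ; 5 | 12 ; 5 | 14 ; 7 | 10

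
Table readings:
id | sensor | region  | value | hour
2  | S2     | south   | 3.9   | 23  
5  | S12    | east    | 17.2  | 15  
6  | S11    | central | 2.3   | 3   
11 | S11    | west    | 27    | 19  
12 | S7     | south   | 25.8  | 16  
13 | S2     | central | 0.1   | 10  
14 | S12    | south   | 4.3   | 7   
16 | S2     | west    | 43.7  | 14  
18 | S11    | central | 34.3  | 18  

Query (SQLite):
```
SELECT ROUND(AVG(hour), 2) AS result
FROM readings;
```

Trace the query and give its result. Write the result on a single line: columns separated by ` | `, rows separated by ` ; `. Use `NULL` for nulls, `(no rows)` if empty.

All hour values: [23, 15, 3, 19, 16, 10, 7, 14, 18].
AVG = 125 / 9 (rounded to 2 dp).

13.89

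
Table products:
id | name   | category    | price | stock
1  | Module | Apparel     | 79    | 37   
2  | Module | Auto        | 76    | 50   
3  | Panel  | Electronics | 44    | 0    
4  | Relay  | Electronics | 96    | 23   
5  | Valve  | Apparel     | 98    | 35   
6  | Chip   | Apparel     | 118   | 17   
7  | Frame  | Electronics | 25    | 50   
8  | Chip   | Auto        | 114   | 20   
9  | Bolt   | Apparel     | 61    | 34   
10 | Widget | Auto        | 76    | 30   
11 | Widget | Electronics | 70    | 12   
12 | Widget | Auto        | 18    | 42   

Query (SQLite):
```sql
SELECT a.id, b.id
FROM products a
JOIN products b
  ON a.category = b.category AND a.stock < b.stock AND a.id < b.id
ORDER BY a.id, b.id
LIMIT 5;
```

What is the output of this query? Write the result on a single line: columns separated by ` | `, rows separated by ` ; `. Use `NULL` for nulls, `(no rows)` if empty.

Pairs (a,b) with same category, a.stock < b.stock, a.id < b.id.
category groups: Apparel:{1,5,6,9} Auto:{2,8,10,12} Electronics:{3,4,7,11}
Ordered by (a.id, b.id); first 5.

3 | 4 ; 3 | 7 ; 3 | 11 ; 4 | 7 ; 6 | 9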